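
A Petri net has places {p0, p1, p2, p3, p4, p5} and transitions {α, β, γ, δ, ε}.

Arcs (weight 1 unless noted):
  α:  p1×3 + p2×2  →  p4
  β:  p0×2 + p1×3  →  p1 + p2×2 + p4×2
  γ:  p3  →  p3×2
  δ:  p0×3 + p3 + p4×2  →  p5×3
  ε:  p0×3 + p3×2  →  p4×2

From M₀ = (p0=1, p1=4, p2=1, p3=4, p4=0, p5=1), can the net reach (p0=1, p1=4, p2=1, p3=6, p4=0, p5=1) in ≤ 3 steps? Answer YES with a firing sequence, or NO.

YES — reachable via ⟨γ, γ⟩ (2 firings)

step 1: fire γ:  (p0=1, p1=4, p2=1, p3=4, p4=0, p5=1) → (p0=1, p1=4, p2=1, p3=5, p4=0, p5=1)
step 2: fire γ:  (p0=1, p1=4, p2=1, p3=5, p4=0, p5=1) → (p0=1, p1=4, p2=1, p3=6, p4=0, p5=1)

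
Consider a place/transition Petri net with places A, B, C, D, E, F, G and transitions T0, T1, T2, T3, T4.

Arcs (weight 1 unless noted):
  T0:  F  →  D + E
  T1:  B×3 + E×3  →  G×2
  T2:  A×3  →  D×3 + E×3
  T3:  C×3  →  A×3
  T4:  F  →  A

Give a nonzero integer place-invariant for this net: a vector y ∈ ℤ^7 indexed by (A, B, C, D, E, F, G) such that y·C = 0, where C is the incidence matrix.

Incidence matrix C (rows=places, cols=transitions):
       T0   T1   T2   T3   T4
    A   0    0   -3    3    1
    B   0   -3    0    0    0
    C   0    0    0   -3    0
    D   1    0    3    0    0
    E   1   -3    3    0    0
    F  -1    0    0    0   -1
    G   0    2    0    0    0

Candidate y = [0, 1, 0, 1, -1, 0, 0]; check y·C column-wise:
  col T0: 1·0 + 1·1 + -1·1 + 0·-1 = 0
  col T1: 1·-3 + 1·0 + -1·-3 + 0·2 = 0
  col T2: 0·-3 + 1·0 + 1·3 + -1·3 = 0
  col T3: 0·3 + 1·0 + 0·-3 + 1·0 + -1·0 = 0
  col T4: 0·1 + 1·0 + 1·0 + -1·0 + 0·-1 = 0

y = (A:0, B:1, C:0, D:1, E:-1, F:0, G:0)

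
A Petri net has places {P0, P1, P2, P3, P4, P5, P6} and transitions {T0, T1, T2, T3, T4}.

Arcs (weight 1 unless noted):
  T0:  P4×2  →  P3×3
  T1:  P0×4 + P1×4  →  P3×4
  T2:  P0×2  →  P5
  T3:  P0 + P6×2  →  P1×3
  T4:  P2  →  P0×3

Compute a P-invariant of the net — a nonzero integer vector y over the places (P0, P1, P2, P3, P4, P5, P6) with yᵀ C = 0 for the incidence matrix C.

Incidence matrix C (rows=places, cols=transitions):
       T0   T1   T2   T3   T4
   P0   0   -4   -2   -1    3
   P1   0   -4    0    3    0
   P2   0    0    0    0   -1
   P3   3    4    0    0    0
   P4  -2    0    0    0    0
   P5   0    0    1    0    0
   P6   0    0    0   -2    0

Candidate y = [3, 1, 9, 4, 6, 6, 0]; check y·C column-wise:
  col T0: 3·0 + 1·0 + 9·0 + 4·3 + 6·-2 + 6·0 = 0
  col T1: 3·-4 + 1·-4 + 9·0 + 4·4 + 6·0 + 6·0 = 0
  col T2: 3·-2 + 1·0 + 9·0 + 4·0 + 6·0 + 6·1 = 0
  col T3: 3·-1 + 1·3 + 9·0 + 4·0 + 6·0 + 6·0 + 0·-2 = 0
  col T4: 3·3 + 1·0 + 9·-1 + 4·0 + 6·0 + 6·0 = 0

y = (P0:3, P1:1, P2:9, P3:4, P4:6, P5:6, P6:0)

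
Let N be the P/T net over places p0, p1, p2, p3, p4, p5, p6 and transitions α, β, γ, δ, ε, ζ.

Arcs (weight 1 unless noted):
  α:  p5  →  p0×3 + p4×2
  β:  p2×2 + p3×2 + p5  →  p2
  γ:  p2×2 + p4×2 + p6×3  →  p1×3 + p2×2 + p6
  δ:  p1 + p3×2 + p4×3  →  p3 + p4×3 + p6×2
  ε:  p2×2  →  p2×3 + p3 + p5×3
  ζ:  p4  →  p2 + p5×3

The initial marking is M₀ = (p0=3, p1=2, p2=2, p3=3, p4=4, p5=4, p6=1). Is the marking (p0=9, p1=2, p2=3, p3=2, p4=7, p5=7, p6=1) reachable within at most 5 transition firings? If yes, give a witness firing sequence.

step 1: fire α:  (p0=3, p1=2, p2=2, p3=3, p4=4, p5=4, p6=1) → (p0=6, p1=2, p2=2, p3=3, p4=6, p5=3, p6=1)
step 2: fire α:  (p0=6, p1=2, p2=2, p3=3, p4=6, p5=3, p6=1) → (p0=9, p1=2, p2=2, p3=3, p4=8, p5=2, p6=1)
step 3: fire β:  (p0=9, p1=2, p2=2, p3=3, p4=8, p5=2, p6=1) → (p0=9, p1=2, p2=1, p3=1, p4=8, p5=1, p6=1)
step 4: fire ζ:  (p0=9, p1=2, p2=1, p3=1, p4=8, p5=1, p6=1) → (p0=9, p1=2, p2=2, p3=1, p4=7, p5=4, p6=1)
step 5: fire ε:  (p0=9, p1=2, p2=2, p3=1, p4=7, p5=4, p6=1) → (p0=9, p1=2, p2=3, p3=2, p4=7, p5=7, p6=1)

YES — reachable via ⟨α, α, β, ζ, ε⟩ (5 firings)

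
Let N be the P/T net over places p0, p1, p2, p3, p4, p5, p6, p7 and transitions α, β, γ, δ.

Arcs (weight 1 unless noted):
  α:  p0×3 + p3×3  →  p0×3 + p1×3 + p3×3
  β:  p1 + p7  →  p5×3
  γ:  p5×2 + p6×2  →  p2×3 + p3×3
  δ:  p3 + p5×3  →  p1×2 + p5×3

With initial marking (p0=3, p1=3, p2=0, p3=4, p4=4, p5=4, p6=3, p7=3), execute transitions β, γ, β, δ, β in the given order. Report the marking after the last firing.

step 1: fire β:  (p0=3, p1=3, p2=0, p3=4, p4=4, p5=4, p6=3, p7=3) → (p0=3, p1=2, p2=0, p3=4, p4=4, p5=7, p6=3, p7=2)
step 2: fire γ:  (p0=3, p1=2, p2=0, p3=4, p4=4, p5=7, p6=3, p7=2) → (p0=3, p1=2, p2=3, p3=7, p4=4, p5=5, p6=1, p7=2)
step 3: fire β:  (p0=3, p1=2, p2=3, p3=7, p4=4, p5=5, p6=1, p7=2) → (p0=3, p1=1, p2=3, p3=7, p4=4, p5=8, p6=1, p7=1)
step 4: fire δ:  (p0=3, p1=1, p2=3, p3=7, p4=4, p5=8, p6=1, p7=1) → (p0=3, p1=3, p2=3, p3=6, p4=4, p5=8, p6=1, p7=1)
step 5: fire β:  (p0=3, p1=3, p2=3, p3=6, p4=4, p5=8, p6=1, p7=1) → (p0=3, p1=2, p2=3, p3=6, p4=4, p5=11, p6=1, p7=0)

(p0=3, p1=2, p2=3, p3=6, p4=4, p5=11, p6=1, p7=0)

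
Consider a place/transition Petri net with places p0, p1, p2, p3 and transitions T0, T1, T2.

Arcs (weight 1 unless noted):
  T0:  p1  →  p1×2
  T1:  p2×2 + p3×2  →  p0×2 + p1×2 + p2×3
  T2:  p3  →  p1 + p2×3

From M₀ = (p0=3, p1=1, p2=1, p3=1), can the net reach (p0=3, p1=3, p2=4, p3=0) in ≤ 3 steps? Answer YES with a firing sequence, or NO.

step 1: fire T0:  (p0=3, p1=1, p2=1, p3=1) → (p0=3, p1=2, p2=1, p3=1)
step 2: fire T2:  (p0=3, p1=2, p2=1, p3=1) → (p0=3, p1=3, p2=4, p3=0)

YES — reachable via ⟨T0, T2⟩ (2 firings)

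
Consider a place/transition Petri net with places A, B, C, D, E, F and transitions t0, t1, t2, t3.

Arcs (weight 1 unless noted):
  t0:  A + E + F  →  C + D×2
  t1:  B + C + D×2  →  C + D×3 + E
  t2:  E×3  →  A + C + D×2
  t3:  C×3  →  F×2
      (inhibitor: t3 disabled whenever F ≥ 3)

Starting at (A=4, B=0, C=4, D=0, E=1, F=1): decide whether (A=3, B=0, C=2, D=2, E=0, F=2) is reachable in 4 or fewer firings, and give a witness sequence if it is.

YES — reachable via ⟨t0, t3⟩ (2 firings)

step 1: fire t0:  (A=4, B=0, C=4, D=0, E=1, F=1) → (A=3, B=0, C=5, D=2, E=0, F=0)
step 2: fire t3:  (A=3, B=0, C=5, D=2, E=0, F=0) → (A=3, B=0, C=2, D=2, E=0, F=2)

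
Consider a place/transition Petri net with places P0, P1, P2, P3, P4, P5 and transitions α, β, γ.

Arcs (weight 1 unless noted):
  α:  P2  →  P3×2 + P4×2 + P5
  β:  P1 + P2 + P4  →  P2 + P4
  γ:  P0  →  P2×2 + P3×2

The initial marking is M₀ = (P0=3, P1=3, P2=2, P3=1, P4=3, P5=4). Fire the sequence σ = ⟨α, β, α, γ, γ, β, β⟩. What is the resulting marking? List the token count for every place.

step 1: fire α:  (P0=3, P1=3, P2=2, P3=1, P4=3, P5=4) → (P0=3, P1=3, P2=1, P3=3, P4=5, P5=5)
step 2: fire β:  (P0=3, P1=3, P2=1, P3=3, P4=5, P5=5) → (P0=3, P1=2, P2=1, P3=3, P4=5, P5=5)
step 3: fire α:  (P0=3, P1=2, P2=1, P3=3, P4=5, P5=5) → (P0=3, P1=2, P2=0, P3=5, P4=7, P5=6)
step 4: fire γ:  (P0=3, P1=2, P2=0, P3=5, P4=7, P5=6) → (P0=2, P1=2, P2=2, P3=7, P4=7, P5=6)
step 5: fire γ:  (P0=2, P1=2, P2=2, P3=7, P4=7, P5=6) → (P0=1, P1=2, P2=4, P3=9, P4=7, P5=6)
step 6: fire β:  (P0=1, P1=2, P2=4, P3=9, P4=7, P5=6) → (P0=1, P1=1, P2=4, P3=9, P4=7, P5=6)
step 7: fire β:  (P0=1, P1=1, P2=4, P3=9, P4=7, P5=6) → (P0=1, P1=0, P2=4, P3=9, P4=7, P5=6)

(P0=1, P1=0, P2=4, P3=9, P4=7, P5=6)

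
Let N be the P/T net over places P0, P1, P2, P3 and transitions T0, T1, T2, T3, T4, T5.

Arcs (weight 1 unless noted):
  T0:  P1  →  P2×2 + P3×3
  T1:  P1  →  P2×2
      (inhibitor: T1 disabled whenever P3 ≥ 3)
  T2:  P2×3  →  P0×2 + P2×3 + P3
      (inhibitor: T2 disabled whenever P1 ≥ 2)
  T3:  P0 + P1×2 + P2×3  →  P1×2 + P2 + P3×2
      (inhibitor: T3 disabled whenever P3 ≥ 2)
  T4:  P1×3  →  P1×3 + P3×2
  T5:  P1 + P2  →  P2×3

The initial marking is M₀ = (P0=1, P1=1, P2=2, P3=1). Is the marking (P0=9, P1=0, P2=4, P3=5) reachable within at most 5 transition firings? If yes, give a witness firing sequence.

step 1: fire T1:  (P0=1, P1=1, P2=2, P3=1) → (P0=1, P1=0, P2=4, P3=1)
step 2: fire T2:  (P0=1, P1=0, P2=4, P3=1) → (P0=3, P1=0, P2=4, P3=2)
step 3: fire T2:  (P0=3, P1=0, P2=4, P3=2) → (P0=5, P1=0, P2=4, P3=3)
step 4: fire T2:  (P0=5, P1=0, P2=4, P3=3) → (P0=7, P1=0, P2=4, P3=4)
step 5: fire T2:  (P0=7, P1=0, P2=4, P3=4) → (P0=9, P1=0, P2=4, P3=5)

YES — reachable via ⟨T1, T2, T2, T2, T2⟩ (5 firings)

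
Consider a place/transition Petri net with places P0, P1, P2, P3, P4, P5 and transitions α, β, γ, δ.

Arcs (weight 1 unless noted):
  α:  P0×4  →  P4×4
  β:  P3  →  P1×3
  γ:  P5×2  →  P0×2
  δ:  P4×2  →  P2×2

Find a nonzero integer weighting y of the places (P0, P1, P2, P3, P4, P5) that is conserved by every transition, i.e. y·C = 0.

Incidence matrix C (rows=places, cols=transitions):
        α    β    γ    δ
   P0  -4    0    2    0
   P1   0    3    0    0
   P2   0    0    0    2
   P3   0   -1    0    0
   P4   4    0    0   -2
   P5   0    0   -2    0

Candidate y = [0, 1, 0, 3, 0, 0]; check y·C column-wise:
  col α: 0·-4 + 1·0 + 3·0 + 0·4 = 0
  col β: 1·3 + 3·-1 = 0
  col γ: 0·2 + 1·0 + 3·0 + 0·-2 = 0
  col δ: 1·0 + 0·2 + 3·0 + 0·-2 = 0

y = (P0:0, P1:1, P2:0, P3:3, P4:0, P5:0)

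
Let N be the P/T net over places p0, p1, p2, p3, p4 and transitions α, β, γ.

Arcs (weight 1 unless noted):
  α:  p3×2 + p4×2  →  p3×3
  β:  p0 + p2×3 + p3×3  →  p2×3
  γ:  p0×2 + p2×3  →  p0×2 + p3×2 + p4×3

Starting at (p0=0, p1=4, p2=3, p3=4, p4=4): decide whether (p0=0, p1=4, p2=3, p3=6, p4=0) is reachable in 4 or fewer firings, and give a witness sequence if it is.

YES — reachable via ⟨α, α⟩ (2 firings)

step 1: fire α:  (p0=0, p1=4, p2=3, p3=4, p4=4) → (p0=0, p1=4, p2=3, p3=5, p4=2)
step 2: fire α:  (p0=0, p1=4, p2=3, p3=5, p4=2) → (p0=0, p1=4, p2=3, p3=6, p4=0)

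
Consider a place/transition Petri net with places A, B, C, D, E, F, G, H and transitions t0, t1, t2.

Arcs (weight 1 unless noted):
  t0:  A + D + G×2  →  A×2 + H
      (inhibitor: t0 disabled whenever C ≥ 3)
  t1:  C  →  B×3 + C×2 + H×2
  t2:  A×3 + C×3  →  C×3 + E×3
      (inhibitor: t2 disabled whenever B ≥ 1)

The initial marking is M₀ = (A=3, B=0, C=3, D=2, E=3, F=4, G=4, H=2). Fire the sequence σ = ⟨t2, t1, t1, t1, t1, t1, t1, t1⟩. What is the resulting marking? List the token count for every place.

(A=0, B=21, C=10, D=2, E=6, F=4, G=4, H=16)

step 1: fire t2:  (A=3, B=0, C=3, D=2, E=3, F=4, G=4, H=2) → (A=0, B=0, C=3, D=2, E=6, F=4, G=4, H=2)
step 2: fire t1:  (A=0, B=0, C=3, D=2, E=6, F=4, G=4, H=2) → (A=0, B=3, C=4, D=2, E=6, F=4, G=4, H=4)
step 3: fire t1:  (A=0, B=3, C=4, D=2, E=6, F=4, G=4, H=4) → (A=0, B=6, C=5, D=2, E=6, F=4, G=4, H=6)
step 4: fire t1:  (A=0, B=6, C=5, D=2, E=6, F=4, G=4, H=6) → (A=0, B=9, C=6, D=2, E=6, F=4, G=4, H=8)
step 5: fire t1:  (A=0, B=9, C=6, D=2, E=6, F=4, G=4, H=8) → (A=0, B=12, C=7, D=2, E=6, F=4, G=4, H=10)
step 6: fire t1:  (A=0, B=12, C=7, D=2, E=6, F=4, G=4, H=10) → (A=0, B=15, C=8, D=2, E=6, F=4, G=4, H=12)
step 7: fire t1:  (A=0, B=15, C=8, D=2, E=6, F=4, G=4, H=12) → (A=0, B=18, C=9, D=2, E=6, F=4, G=4, H=14)
step 8: fire t1:  (A=0, B=18, C=9, D=2, E=6, F=4, G=4, H=14) → (A=0, B=21, C=10, D=2, E=6, F=4, G=4, H=16)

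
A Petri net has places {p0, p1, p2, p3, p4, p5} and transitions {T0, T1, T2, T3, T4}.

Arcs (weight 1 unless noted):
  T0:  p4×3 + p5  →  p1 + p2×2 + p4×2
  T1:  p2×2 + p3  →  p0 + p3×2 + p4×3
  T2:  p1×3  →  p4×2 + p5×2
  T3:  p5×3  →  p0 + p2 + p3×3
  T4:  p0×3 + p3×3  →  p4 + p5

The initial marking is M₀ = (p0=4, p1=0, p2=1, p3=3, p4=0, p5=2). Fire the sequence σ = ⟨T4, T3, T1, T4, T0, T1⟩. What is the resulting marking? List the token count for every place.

step 1: fire T4:  (p0=4, p1=0, p2=1, p3=3, p4=0, p5=2) → (p0=1, p1=0, p2=1, p3=0, p4=1, p5=3)
step 2: fire T3:  (p0=1, p1=0, p2=1, p3=0, p4=1, p5=3) → (p0=2, p1=0, p2=2, p3=3, p4=1, p5=0)
step 3: fire T1:  (p0=2, p1=0, p2=2, p3=3, p4=1, p5=0) → (p0=3, p1=0, p2=0, p3=4, p4=4, p5=0)
step 4: fire T4:  (p0=3, p1=0, p2=0, p3=4, p4=4, p5=0) → (p0=0, p1=0, p2=0, p3=1, p4=5, p5=1)
step 5: fire T0:  (p0=0, p1=0, p2=0, p3=1, p4=5, p5=1) → (p0=0, p1=1, p2=2, p3=1, p4=4, p5=0)
step 6: fire T1:  (p0=0, p1=1, p2=2, p3=1, p4=4, p5=0) → (p0=1, p1=1, p2=0, p3=2, p4=7, p5=0)

(p0=1, p1=1, p2=0, p3=2, p4=7, p5=0)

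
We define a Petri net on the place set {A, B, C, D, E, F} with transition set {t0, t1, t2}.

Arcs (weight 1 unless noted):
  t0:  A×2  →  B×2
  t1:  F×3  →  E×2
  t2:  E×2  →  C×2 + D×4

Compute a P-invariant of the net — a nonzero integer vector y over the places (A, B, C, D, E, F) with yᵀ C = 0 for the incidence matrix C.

y = (A:1, B:1, C:0, D:0, E:0, F:0)

Incidence matrix C (rows=places, cols=transitions):
       t0   t1   t2
    A  -2    0    0
    B   2    0    0
    C   0    0    2
    D   0    0    4
    E   0    2   -2
    F   0   -3    0

Candidate y = [1, 1, 0, 0, 0, 0]; check y·C column-wise:
  col t0: 1·-2 + 1·2 = 0
  col t1: 1·0 + 1·0 + 0·2 + 0·-3 = 0
  col t2: 1·0 + 1·0 + 0·2 + 0·4 + 0·-2 = 0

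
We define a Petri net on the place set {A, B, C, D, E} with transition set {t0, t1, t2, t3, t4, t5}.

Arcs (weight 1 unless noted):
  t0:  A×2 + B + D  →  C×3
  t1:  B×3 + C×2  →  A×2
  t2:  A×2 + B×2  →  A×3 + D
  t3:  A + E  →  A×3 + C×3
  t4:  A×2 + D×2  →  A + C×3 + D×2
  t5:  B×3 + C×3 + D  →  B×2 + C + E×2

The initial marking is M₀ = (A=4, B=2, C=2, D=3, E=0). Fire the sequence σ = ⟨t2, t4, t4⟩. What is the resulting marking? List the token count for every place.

(A=3, B=0, C=8, D=4, E=0)

step 1: fire t2:  (A=4, B=2, C=2, D=3, E=0) → (A=5, B=0, C=2, D=4, E=0)
step 2: fire t4:  (A=5, B=0, C=2, D=4, E=0) → (A=4, B=0, C=5, D=4, E=0)
step 3: fire t4:  (A=4, B=0, C=5, D=4, E=0) → (A=3, B=0, C=8, D=4, E=0)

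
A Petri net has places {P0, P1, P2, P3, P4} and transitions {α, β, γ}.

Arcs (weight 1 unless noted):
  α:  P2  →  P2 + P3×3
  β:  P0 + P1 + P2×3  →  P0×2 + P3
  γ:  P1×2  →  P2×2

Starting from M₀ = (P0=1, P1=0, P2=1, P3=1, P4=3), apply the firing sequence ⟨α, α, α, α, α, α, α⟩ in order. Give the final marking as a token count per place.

step 1: fire α:  (P0=1, P1=0, P2=1, P3=1, P4=3) → (P0=1, P1=0, P2=1, P3=4, P4=3)
step 2: fire α:  (P0=1, P1=0, P2=1, P3=4, P4=3) → (P0=1, P1=0, P2=1, P3=7, P4=3)
step 3: fire α:  (P0=1, P1=0, P2=1, P3=7, P4=3) → (P0=1, P1=0, P2=1, P3=10, P4=3)
step 4: fire α:  (P0=1, P1=0, P2=1, P3=10, P4=3) → (P0=1, P1=0, P2=1, P3=13, P4=3)
step 5: fire α:  (P0=1, P1=0, P2=1, P3=13, P4=3) → (P0=1, P1=0, P2=1, P3=16, P4=3)
step 6: fire α:  (P0=1, P1=0, P2=1, P3=16, P4=3) → (P0=1, P1=0, P2=1, P3=19, P4=3)
step 7: fire α:  (P0=1, P1=0, P2=1, P3=19, P4=3) → (P0=1, P1=0, P2=1, P3=22, P4=3)

(P0=1, P1=0, P2=1, P3=22, P4=3)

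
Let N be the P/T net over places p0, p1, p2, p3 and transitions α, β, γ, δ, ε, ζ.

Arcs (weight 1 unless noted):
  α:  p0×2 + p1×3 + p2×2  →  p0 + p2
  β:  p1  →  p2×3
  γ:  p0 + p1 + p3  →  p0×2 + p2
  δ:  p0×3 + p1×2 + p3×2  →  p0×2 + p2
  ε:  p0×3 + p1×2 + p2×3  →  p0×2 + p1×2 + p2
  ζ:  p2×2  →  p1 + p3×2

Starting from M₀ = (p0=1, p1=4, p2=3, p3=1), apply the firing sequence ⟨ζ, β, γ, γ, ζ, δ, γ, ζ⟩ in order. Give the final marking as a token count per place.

step 1: fire ζ:  (p0=1, p1=4, p2=3, p3=1) → (p0=1, p1=5, p2=1, p3=3)
step 2: fire β:  (p0=1, p1=5, p2=1, p3=3) → (p0=1, p1=4, p2=4, p3=3)
step 3: fire γ:  (p0=1, p1=4, p2=4, p3=3) → (p0=2, p1=3, p2=5, p3=2)
step 4: fire γ:  (p0=2, p1=3, p2=5, p3=2) → (p0=3, p1=2, p2=6, p3=1)
step 5: fire ζ:  (p0=3, p1=2, p2=6, p3=1) → (p0=3, p1=3, p2=4, p3=3)
step 6: fire δ:  (p0=3, p1=3, p2=4, p3=3) → (p0=2, p1=1, p2=5, p3=1)
step 7: fire γ:  (p0=2, p1=1, p2=5, p3=1) → (p0=3, p1=0, p2=6, p3=0)
step 8: fire ζ:  (p0=3, p1=0, p2=6, p3=0) → (p0=3, p1=1, p2=4, p3=2)

(p0=3, p1=1, p2=4, p3=2)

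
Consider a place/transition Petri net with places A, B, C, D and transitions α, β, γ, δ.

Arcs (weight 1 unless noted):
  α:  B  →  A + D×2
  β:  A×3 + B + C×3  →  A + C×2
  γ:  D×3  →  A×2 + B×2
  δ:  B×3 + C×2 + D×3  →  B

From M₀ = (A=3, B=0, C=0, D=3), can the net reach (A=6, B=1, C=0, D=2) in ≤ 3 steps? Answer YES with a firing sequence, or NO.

YES — reachable via ⟨γ, α⟩ (2 firings)

step 1: fire γ:  (A=3, B=0, C=0, D=3) → (A=5, B=2, C=0, D=0)
step 2: fire α:  (A=5, B=2, C=0, D=0) → (A=6, B=1, C=0, D=2)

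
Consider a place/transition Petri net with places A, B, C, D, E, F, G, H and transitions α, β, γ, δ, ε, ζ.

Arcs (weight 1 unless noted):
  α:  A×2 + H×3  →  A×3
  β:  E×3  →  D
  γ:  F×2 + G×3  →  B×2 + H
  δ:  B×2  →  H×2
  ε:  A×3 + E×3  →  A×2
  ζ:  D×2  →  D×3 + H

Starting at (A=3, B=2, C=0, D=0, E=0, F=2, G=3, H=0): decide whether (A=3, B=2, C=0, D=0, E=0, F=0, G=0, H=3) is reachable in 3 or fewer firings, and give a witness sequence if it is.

step 1: fire γ:  (A=3, B=2, C=0, D=0, E=0, F=2, G=3, H=0) → (A=3, B=4, C=0, D=0, E=0, F=0, G=0, H=1)
step 2: fire δ:  (A=3, B=4, C=0, D=0, E=0, F=0, G=0, H=1) → (A=3, B=2, C=0, D=0, E=0, F=0, G=0, H=3)

YES — reachable via ⟨γ, δ⟩ (2 firings)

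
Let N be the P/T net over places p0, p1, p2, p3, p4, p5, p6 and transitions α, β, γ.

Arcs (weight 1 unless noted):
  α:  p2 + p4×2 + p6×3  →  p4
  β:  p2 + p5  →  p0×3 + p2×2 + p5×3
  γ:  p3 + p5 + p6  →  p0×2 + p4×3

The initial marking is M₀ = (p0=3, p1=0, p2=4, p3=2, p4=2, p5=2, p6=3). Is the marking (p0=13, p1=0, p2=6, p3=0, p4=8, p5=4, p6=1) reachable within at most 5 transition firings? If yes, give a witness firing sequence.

YES — reachable via ⟨β, β, γ, γ⟩ (4 firings)

step 1: fire β:  (p0=3, p1=0, p2=4, p3=2, p4=2, p5=2, p6=3) → (p0=6, p1=0, p2=5, p3=2, p4=2, p5=4, p6=3)
step 2: fire β:  (p0=6, p1=0, p2=5, p3=2, p4=2, p5=4, p6=3) → (p0=9, p1=0, p2=6, p3=2, p4=2, p5=6, p6=3)
step 3: fire γ:  (p0=9, p1=0, p2=6, p3=2, p4=2, p5=6, p6=3) → (p0=11, p1=0, p2=6, p3=1, p4=5, p5=5, p6=2)
step 4: fire γ:  (p0=11, p1=0, p2=6, p3=1, p4=5, p5=5, p6=2) → (p0=13, p1=0, p2=6, p3=0, p4=8, p5=4, p6=1)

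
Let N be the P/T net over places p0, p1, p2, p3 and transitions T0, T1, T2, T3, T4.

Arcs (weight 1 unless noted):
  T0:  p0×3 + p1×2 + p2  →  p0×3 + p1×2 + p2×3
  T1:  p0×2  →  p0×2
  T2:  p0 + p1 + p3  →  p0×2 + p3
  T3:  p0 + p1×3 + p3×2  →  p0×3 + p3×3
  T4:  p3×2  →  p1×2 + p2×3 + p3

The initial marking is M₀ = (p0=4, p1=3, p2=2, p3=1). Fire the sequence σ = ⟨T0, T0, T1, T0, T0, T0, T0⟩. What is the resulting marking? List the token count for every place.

(p0=4, p1=3, p2=14, p3=1)

step 1: fire T0:  (p0=4, p1=3, p2=2, p3=1) → (p0=4, p1=3, p2=4, p3=1)
step 2: fire T0:  (p0=4, p1=3, p2=4, p3=1) → (p0=4, p1=3, p2=6, p3=1)
step 3: fire T1:  (p0=4, p1=3, p2=6, p3=1) → (p0=4, p1=3, p2=6, p3=1)
step 4: fire T0:  (p0=4, p1=3, p2=6, p3=1) → (p0=4, p1=3, p2=8, p3=1)
step 5: fire T0:  (p0=4, p1=3, p2=8, p3=1) → (p0=4, p1=3, p2=10, p3=1)
step 6: fire T0:  (p0=4, p1=3, p2=10, p3=1) → (p0=4, p1=3, p2=12, p3=1)
step 7: fire T0:  (p0=4, p1=3, p2=12, p3=1) → (p0=4, p1=3, p2=14, p3=1)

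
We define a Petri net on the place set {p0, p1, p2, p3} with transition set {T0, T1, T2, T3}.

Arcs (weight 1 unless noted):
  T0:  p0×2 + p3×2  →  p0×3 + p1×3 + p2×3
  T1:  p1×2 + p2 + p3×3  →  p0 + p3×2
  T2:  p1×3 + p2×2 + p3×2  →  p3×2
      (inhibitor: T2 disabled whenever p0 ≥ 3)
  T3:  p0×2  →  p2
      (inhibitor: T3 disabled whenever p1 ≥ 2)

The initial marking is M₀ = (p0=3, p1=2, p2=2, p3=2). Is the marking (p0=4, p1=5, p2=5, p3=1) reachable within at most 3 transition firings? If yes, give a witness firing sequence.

NO — not reachable within 3 firings

depth 0: 1 marking
depth 1: 2 markings reached so far
depth 2: 2 markings reached so far
(frontier empty at depth 2; search complete)
target is not among the 2 markings reachable within 3 steps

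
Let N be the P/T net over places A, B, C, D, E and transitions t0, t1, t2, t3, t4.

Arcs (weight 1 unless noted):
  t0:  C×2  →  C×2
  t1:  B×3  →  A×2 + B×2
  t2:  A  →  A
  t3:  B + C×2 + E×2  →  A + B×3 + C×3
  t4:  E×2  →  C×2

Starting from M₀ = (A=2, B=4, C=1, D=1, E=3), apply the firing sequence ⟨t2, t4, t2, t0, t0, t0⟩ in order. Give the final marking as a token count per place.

(A=2, B=4, C=3, D=1, E=1)

step 1: fire t2:  (A=2, B=4, C=1, D=1, E=3) → (A=2, B=4, C=1, D=1, E=3)
step 2: fire t4:  (A=2, B=4, C=1, D=1, E=3) → (A=2, B=4, C=3, D=1, E=1)
step 3: fire t2:  (A=2, B=4, C=3, D=1, E=1) → (A=2, B=4, C=3, D=1, E=1)
step 4: fire t0:  (A=2, B=4, C=3, D=1, E=1) → (A=2, B=4, C=3, D=1, E=1)
step 5: fire t0:  (A=2, B=4, C=3, D=1, E=1) → (A=2, B=4, C=3, D=1, E=1)
step 6: fire t0:  (A=2, B=4, C=3, D=1, E=1) → (A=2, B=4, C=3, D=1, E=1)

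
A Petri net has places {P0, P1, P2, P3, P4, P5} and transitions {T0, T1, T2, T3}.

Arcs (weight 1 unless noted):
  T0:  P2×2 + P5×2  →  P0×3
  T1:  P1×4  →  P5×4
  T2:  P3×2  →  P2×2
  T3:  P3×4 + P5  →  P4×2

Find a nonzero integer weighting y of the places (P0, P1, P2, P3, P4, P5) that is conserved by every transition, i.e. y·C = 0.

Incidence matrix C (rows=places, cols=transitions):
       T0   T1   T2   T3
   P0   3    0    0    0
   P1   0   -4    0    0
   P2  -2    0    2    0
   P3   0    0   -2   -4
   P4   0    0    0    2
   P5  -2    4    0   -1

Candidate y = [2, 0, 3, 3, 6, 0]; check y·C column-wise:
  col T0: 2·3 + 3·-2 + 3·0 + 6·0 + 0·-2 = 0
  col T1: 2·0 + 0·-4 + 3·0 + 3·0 + 6·0 + 0·4 = 0
  col T2: 2·0 + 3·2 + 3·-2 + 6·0 = 0
  col T3: 2·0 + 3·0 + 3·-4 + 6·2 + 0·-1 = 0

y = (P0:2, P1:0, P2:3, P3:3, P4:6, P5:0)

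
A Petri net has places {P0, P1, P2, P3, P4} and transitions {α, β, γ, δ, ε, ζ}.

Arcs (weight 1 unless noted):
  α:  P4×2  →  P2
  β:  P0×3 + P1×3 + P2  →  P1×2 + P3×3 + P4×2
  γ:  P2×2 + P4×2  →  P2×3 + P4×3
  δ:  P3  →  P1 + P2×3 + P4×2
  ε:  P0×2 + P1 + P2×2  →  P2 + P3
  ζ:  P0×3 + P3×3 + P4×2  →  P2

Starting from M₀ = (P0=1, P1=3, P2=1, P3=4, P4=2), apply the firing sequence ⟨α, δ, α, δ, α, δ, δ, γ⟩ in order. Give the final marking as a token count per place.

step 1: fire α:  (P0=1, P1=3, P2=1, P3=4, P4=2) → (P0=1, P1=3, P2=2, P3=4, P4=0)
step 2: fire δ:  (P0=1, P1=3, P2=2, P3=4, P4=0) → (P0=1, P1=4, P2=5, P3=3, P4=2)
step 3: fire α:  (P0=1, P1=4, P2=5, P3=3, P4=2) → (P0=1, P1=4, P2=6, P3=3, P4=0)
step 4: fire δ:  (P0=1, P1=4, P2=6, P3=3, P4=0) → (P0=1, P1=5, P2=9, P3=2, P4=2)
step 5: fire α:  (P0=1, P1=5, P2=9, P3=2, P4=2) → (P0=1, P1=5, P2=10, P3=2, P4=0)
step 6: fire δ:  (P0=1, P1=5, P2=10, P3=2, P4=0) → (P0=1, P1=6, P2=13, P3=1, P4=2)
step 7: fire δ:  (P0=1, P1=6, P2=13, P3=1, P4=2) → (P0=1, P1=7, P2=16, P3=0, P4=4)
step 8: fire γ:  (P0=1, P1=7, P2=16, P3=0, P4=4) → (P0=1, P1=7, P2=17, P3=0, P4=5)

(P0=1, P1=7, P2=17, P3=0, P4=5)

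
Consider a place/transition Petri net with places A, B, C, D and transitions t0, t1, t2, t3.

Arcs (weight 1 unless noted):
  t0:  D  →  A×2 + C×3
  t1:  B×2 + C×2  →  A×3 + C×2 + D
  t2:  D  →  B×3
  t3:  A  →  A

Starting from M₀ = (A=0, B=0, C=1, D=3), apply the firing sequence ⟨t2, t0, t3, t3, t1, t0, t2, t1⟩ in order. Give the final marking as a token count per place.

step 1: fire t2:  (A=0, B=0, C=1, D=3) → (A=0, B=3, C=1, D=2)
step 2: fire t0:  (A=0, B=3, C=1, D=2) → (A=2, B=3, C=4, D=1)
step 3: fire t3:  (A=2, B=3, C=4, D=1) → (A=2, B=3, C=4, D=1)
step 4: fire t3:  (A=2, B=3, C=4, D=1) → (A=2, B=3, C=4, D=1)
step 5: fire t1:  (A=2, B=3, C=4, D=1) → (A=5, B=1, C=4, D=2)
step 6: fire t0:  (A=5, B=1, C=4, D=2) → (A=7, B=1, C=7, D=1)
step 7: fire t2:  (A=7, B=1, C=7, D=1) → (A=7, B=4, C=7, D=0)
step 8: fire t1:  (A=7, B=4, C=7, D=0) → (A=10, B=2, C=7, D=1)

(A=10, B=2, C=7, D=1)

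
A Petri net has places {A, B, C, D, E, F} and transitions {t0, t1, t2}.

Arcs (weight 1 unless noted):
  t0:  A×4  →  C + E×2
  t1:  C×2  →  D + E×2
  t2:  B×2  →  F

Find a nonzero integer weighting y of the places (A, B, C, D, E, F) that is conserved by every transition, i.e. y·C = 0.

y = (A:1, B:0, C:4, D:8, E:0, F:0)

Incidence matrix C (rows=places, cols=transitions):
       t0   t1   t2
    A  -4    0    0
    B   0    0   -2
    C   1   -2    0
    D   0    1    0
    E   2    2    0
    F   0    0    1

Candidate y = [1, 0, 4, 8, 0, 0]; check y·C column-wise:
  col t0: 1·-4 + 4·1 + 8·0 + 0·2 = 0
  col t1: 1·0 + 4·-2 + 8·1 + 0·2 = 0
  col t2: 1·0 + 0·-2 + 4·0 + 8·0 + 0·1 = 0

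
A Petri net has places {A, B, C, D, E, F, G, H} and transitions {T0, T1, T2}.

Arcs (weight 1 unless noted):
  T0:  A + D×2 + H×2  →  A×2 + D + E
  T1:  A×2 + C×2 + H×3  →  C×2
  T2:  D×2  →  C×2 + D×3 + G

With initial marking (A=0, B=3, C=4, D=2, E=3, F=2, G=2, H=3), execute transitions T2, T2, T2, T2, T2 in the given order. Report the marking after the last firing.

(A=0, B=3, C=14, D=7, E=3, F=2, G=7, H=3)

step 1: fire T2:  (A=0, B=3, C=4, D=2, E=3, F=2, G=2, H=3) → (A=0, B=3, C=6, D=3, E=3, F=2, G=3, H=3)
step 2: fire T2:  (A=0, B=3, C=6, D=3, E=3, F=2, G=3, H=3) → (A=0, B=3, C=8, D=4, E=3, F=2, G=4, H=3)
step 3: fire T2:  (A=0, B=3, C=8, D=4, E=3, F=2, G=4, H=3) → (A=0, B=3, C=10, D=5, E=3, F=2, G=5, H=3)
step 4: fire T2:  (A=0, B=3, C=10, D=5, E=3, F=2, G=5, H=3) → (A=0, B=3, C=12, D=6, E=3, F=2, G=6, H=3)
step 5: fire T2:  (A=0, B=3, C=12, D=6, E=3, F=2, G=6, H=3) → (A=0, B=3, C=14, D=7, E=3, F=2, G=7, H=3)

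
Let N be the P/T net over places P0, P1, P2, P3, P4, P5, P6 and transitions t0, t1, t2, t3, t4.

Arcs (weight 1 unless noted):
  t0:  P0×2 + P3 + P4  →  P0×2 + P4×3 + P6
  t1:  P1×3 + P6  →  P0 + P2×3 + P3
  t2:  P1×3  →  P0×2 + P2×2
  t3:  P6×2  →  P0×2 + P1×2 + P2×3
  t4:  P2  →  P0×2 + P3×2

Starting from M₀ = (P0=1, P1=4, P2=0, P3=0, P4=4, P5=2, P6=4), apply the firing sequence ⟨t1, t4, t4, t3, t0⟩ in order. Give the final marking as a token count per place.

(P0=8, P1=3, P2=4, P3=4, P4=6, P5=2, P6=2)

step 1: fire t1:  (P0=1, P1=4, P2=0, P3=0, P4=4, P5=2, P6=4) → (P0=2, P1=1, P2=3, P3=1, P4=4, P5=2, P6=3)
step 2: fire t4:  (P0=2, P1=1, P2=3, P3=1, P4=4, P5=2, P6=3) → (P0=4, P1=1, P2=2, P3=3, P4=4, P5=2, P6=3)
step 3: fire t4:  (P0=4, P1=1, P2=2, P3=3, P4=4, P5=2, P6=3) → (P0=6, P1=1, P2=1, P3=5, P4=4, P5=2, P6=3)
step 4: fire t3:  (P0=6, P1=1, P2=1, P3=5, P4=4, P5=2, P6=3) → (P0=8, P1=3, P2=4, P3=5, P4=4, P5=2, P6=1)
step 5: fire t0:  (P0=8, P1=3, P2=4, P3=5, P4=4, P5=2, P6=1) → (P0=8, P1=3, P2=4, P3=4, P4=6, P5=2, P6=2)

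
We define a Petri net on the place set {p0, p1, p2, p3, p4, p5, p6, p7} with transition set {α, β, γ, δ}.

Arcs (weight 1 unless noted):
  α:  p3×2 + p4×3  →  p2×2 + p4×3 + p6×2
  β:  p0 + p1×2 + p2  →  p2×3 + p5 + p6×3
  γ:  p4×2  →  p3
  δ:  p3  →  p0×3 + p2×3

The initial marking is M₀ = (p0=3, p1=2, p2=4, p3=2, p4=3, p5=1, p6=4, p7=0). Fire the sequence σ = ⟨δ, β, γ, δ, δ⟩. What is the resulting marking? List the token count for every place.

step 1: fire δ:  (p0=3, p1=2, p2=4, p3=2, p4=3, p5=1, p6=4, p7=0) → (p0=6, p1=2, p2=7, p3=1, p4=3, p5=1, p6=4, p7=0)
step 2: fire β:  (p0=6, p1=2, p2=7, p3=1, p4=3, p5=1, p6=4, p7=0) → (p0=5, p1=0, p2=9, p3=1, p4=3, p5=2, p6=7, p7=0)
step 3: fire γ:  (p0=5, p1=0, p2=9, p3=1, p4=3, p5=2, p6=7, p7=0) → (p0=5, p1=0, p2=9, p3=2, p4=1, p5=2, p6=7, p7=0)
step 4: fire δ:  (p0=5, p1=0, p2=9, p3=2, p4=1, p5=2, p6=7, p7=0) → (p0=8, p1=0, p2=12, p3=1, p4=1, p5=2, p6=7, p7=0)
step 5: fire δ:  (p0=8, p1=0, p2=12, p3=1, p4=1, p5=2, p6=7, p7=0) → (p0=11, p1=0, p2=15, p3=0, p4=1, p5=2, p6=7, p7=0)

(p0=11, p1=0, p2=15, p3=0, p4=1, p5=2, p6=7, p7=0)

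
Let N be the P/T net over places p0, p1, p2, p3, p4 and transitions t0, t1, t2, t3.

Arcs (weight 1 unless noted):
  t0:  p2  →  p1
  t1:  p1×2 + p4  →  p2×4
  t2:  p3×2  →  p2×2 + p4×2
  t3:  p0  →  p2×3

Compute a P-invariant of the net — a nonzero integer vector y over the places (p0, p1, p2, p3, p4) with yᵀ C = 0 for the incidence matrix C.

Incidence matrix C (rows=places, cols=transitions):
       t0   t1   t2   t3
   p0   0    0    0   -1
   p1   1   -2    0    0
   p2  -1    4    2    3
   p3   0    0   -2    0
   p4   0   -1    2    0

Candidate y = [3, 1, 1, 3, 2]; check y·C column-wise:
  col t0: 3·0 + 1·1 + 1·-1 + 3·0 + 2·0 = 0
  col t1: 3·0 + 1·-2 + 1·4 + 3·0 + 2·-1 = 0
  col t2: 3·0 + 1·0 + 1·2 + 3·-2 + 2·2 = 0
  col t3: 3·-1 + 1·0 + 1·3 + 3·0 + 2·0 = 0

y = (p0:3, p1:1, p2:1, p3:3, p4:2)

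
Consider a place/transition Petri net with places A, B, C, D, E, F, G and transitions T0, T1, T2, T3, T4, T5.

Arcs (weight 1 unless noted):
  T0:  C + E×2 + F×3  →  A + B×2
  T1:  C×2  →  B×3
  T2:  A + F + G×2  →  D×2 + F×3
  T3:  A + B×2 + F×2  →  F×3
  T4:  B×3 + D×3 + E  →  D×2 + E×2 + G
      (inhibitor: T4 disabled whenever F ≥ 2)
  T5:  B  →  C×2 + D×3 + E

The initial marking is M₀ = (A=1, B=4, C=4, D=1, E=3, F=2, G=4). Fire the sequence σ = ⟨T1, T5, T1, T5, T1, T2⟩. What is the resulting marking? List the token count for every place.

step 1: fire T1:  (A=1, B=4, C=4, D=1, E=3, F=2, G=4) → (A=1, B=7, C=2, D=1, E=3, F=2, G=4)
step 2: fire T5:  (A=1, B=7, C=2, D=1, E=3, F=2, G=4) → (A=1, B=6, C=4, D=4, E=4, F=2, G=4)
step 3: fire T1:  (A=1, B=6, C=4, D=4, E=4, F=2, G=4) → (A=1, B=9, C=2, D=4, E=4, F=2, G=4)
step 4: fire T5:  (A=1, B=9, C=2, D=4, E=4, F=2, G=4) → (A=1, B=8, C=4, D=7, E=5, F=2, G=4)
step 5: fire T1:  (A=1, B=8, C=4, D=7, E=5, F=2, G=4) → (A=1, B=11, C=2, D=7, E=5, F=2, G=4)
step 6: fire T2:  (A=1, B=11, C=2, D=7, E=5, F=2, G=4) → (A=0, B=11, C=2, D=9, E=5, F=4, G=2)

(A=0, B=11, C=2, D=9, E=5, F=4, G=2)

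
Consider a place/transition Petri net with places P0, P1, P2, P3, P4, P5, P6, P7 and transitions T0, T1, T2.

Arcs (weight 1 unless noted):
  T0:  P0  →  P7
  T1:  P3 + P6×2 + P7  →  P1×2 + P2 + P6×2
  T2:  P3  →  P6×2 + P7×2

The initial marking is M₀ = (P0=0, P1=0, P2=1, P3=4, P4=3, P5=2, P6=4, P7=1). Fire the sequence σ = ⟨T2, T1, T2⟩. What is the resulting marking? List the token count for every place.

step 1: fire T2:  (P0=0, P1=0, P2=1, P3=4, P4=3, P5=2, P6=4, P7=1) → (P0=0, P1=0, P2=1, P3=3, P4=3, P5=2, P6=6, P7=3)
step 2: fire T1:  (P0=0, P1=0, P2=1, P3=3, P4=3, P5=2, P6=6, P7=3) → (P0=0, P1=2, P2=2, P3=2, P4=3, P5=2, P6=6, P7=2)
step 3: fire T2:  (P0=0, P1=2, P2=2, P3=2, P4=3, P5=2, P6=6, P7=2) → (P0=0, P1=2, P2=2, P3=1, P4=3, P5=2, P6=8, P7=4)

(P0=0, P1=2, P2=2, P3=1, P4=3, P5=2, P6=8, P7=4)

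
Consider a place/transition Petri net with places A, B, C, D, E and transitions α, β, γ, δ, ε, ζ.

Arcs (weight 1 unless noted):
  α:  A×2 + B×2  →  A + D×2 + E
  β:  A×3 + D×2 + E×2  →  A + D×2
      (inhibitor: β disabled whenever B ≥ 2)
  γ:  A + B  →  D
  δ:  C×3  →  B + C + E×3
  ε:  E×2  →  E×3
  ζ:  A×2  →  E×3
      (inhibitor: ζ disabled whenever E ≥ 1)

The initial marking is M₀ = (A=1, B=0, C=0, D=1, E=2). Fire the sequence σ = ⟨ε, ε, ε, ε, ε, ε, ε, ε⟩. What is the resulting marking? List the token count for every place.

(A=1, B=0, C=0, D=1, E=10)

step 1: fire ε:  (A=1, B=0, C=0, D=1, E=2) → (A=1, B=0, C=0, D=1, E=3)
step 2: fire ε:  (A=1, B=0, C=0, D=1, E=3) → (A=1, B=0, C=0, D=1, E=4)
step 3: fire ε:  (A=1, B=0, C=0, D=1, E=4) → (A=1, B=0, C=0, D=1, E=5)
step 4: fire ε:  (A=1, B=0, C=0, D=1, E=5) → (A=1, B=0, C=0, D=1, E=6)
step 5: fire ε:  (A=1, B=0, C=0, D=1, E=6) → (A=1, B=0, C=0, D=1, E=7)
step 6: fire ε:  (A=1, B=0, C=0, D=1, E=7) → (A=1, B=0, C=0, D=1, E=8)
step 7: fire ε:  (A=1, B=0, C=0, D=1, E=8) → (A=1, B=0, C=0, D=1, E=9)
step 8: fire ε:  (A=1, B=0, C=0, D=1, E=9) → (A=1, B=0, C=0, D=1, E=10)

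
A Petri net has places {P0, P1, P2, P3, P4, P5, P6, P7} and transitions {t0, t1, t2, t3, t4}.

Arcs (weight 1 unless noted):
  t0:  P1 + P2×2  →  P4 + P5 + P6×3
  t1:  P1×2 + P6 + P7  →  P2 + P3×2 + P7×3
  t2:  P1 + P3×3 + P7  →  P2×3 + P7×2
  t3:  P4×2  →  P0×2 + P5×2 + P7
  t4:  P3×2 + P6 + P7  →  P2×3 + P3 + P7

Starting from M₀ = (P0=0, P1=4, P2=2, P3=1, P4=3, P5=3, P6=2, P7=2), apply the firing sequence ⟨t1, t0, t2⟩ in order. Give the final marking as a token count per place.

(P0=0, P1=0, P2=4, P3=0, P4=4, P5=4, P6=4, P7=5)

step 1: fire t1:  (P0=0, P1=4, P2=2, P3=1, P4=3, P5=3, P6=2, P7=2) → (P0=0, P1=2, P2=3, P3=3, P4=3, P5=3, P6=1, P7=4)
step 2: fire t0:  (P0=0, P1=2, P2=3, P3=3, P4=3, P5=3, P6=1, P7=4) → (P0=0, P1=1, P2=1, P3=3, P4=4, P5=4, P6=4, P7=4)
step 3: fire t2:  (P0=0, P1=1, P2=1, P3=3, P4=4, P5=4, P6=4, P7=4) → (P0=0, P1=0, P2=4, P3=0, P4=4, P5=4, P6=4, P7=5)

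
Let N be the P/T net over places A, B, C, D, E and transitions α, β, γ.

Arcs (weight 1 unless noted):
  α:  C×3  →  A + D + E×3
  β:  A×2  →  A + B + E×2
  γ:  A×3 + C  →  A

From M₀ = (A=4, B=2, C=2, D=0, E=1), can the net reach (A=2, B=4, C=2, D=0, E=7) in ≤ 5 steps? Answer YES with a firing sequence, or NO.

NO — not reachable within 5 firings

depth 0: 1 marking
depth 1: 3 markings reached so far
depth 2: 5 markings reached so far
depth 3: 6 markings reached so far
depth 4: 6 markings reached so far
(frontier empty at depth 4; search complete)
target is not among the 6 markings reachable within 5 steps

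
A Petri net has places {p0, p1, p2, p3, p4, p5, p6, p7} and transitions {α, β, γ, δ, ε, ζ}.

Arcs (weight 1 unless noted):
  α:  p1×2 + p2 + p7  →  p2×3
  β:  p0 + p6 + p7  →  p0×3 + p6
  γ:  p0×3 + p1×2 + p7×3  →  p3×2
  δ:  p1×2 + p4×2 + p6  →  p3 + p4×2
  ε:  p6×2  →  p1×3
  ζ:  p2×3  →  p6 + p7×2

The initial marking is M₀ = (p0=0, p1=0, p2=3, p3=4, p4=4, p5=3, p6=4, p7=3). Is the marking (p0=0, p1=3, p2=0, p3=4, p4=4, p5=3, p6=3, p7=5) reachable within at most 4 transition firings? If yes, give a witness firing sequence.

YES — reachable via ⟨ε, ζ⟩ (2 firings)

step 1: fire ε:  (p0=0, p1=0, p2=3, p3=4, p4=4, p5=3, p6=4, p7=3) → (p0=0, p1=3, p2=3, p3=4, p4=4, p5=3, p6=2, p7=3)
step 2: fire ζ:  (p0=0, p1=3, p2=3, p3=4, p4=4, p5=3, p6=2, p7=3) → (p0=0, p1=3, p2=0, p3=4, p4=4, p5=3, p6=3, p7=5)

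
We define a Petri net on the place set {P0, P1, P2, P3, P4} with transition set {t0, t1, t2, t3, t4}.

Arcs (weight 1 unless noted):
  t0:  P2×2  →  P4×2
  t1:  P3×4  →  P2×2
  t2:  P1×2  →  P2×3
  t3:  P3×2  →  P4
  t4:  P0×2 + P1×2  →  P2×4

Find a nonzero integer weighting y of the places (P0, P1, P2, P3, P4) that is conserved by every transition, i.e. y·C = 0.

y = (P0:1, P1:3, P2:2, P3:1, P4:2)

Incidence matrix C (rows=places, cols=transitions):
       t0   t1   t2   t3   t4
   P0   0    0    0    0   -2
   P1   0    0   -2    0   -2
   P2  -2    2    3    0    4
   P3   0   -4    0   -2    0
   P4   2    0    0    1    0

Candidate y = [1, 3, 2, 1, 2]; check y·C column-wise:
  col t0: 1·0 + 3·0 + 2·-2 + 1·0 + 2·2 = 0
  col t1: 1·0 + 3·0 + 2·2 + 1·-4 + 2·0 = 0
  col t2: 1·0 + 3·-2 + 2·3 + 1·0 + 2·0 = 0
  col t3: 1·0 + 3·0 + 2·0 + 1·-2 + 2·1 = 0
  col t4: 1·-2 + 3·-2 + 2·4 + 1·0 + 2·0 = 0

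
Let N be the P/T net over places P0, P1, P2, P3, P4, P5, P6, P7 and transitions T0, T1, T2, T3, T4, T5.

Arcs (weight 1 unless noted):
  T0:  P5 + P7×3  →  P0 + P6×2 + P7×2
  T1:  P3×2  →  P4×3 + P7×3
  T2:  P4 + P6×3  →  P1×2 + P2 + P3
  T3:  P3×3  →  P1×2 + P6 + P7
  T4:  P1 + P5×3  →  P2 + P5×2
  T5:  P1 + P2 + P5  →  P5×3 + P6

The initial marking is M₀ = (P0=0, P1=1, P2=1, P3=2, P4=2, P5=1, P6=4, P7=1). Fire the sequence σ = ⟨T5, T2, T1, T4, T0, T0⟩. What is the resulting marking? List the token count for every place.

step 1: fire T5:  (P0=0, P1=1, P2=1, P3=2, P4=2, P5=1, P6=4, P7=1) → (P0=0, P1=0, P2=0, P3=2, P4=2, P5=3, P6=5, P7=1)
step 2: fire T2:  (P0=0, P1=0, P2=0, P3=2, P4=2, P5=3, P6=5, P7=1) → (P0=0, P1=2, P2=1, P3=3, P4=1, P5=3, P6=2, P7=1)
step 3: fire T1:  (P0=0, P1=2, P2=1, P3=3, P4=1, P5=3, P6=2, P7=1) → (P0=0, P1=2, P2=1, P3=1, P4=4, P5=3, P6=2, P7=4)
step 4: fire T4:  (P0=0, P1=2, P2=1, P3=1, P4=4, P5=3, P6=2, P7=4) → (P0=0, P1=1, P2=2, P3=1, P4=4, P5=2, P6=2, P7=4)
step 5: fire T0:  (P0=0, P1=1, P2=2, P3=1, P4=4, P5=2, P6=2, P7=4) → (P0=1, P1=1, P2=2, P3=1, P4=4, P5=1, P6=4, P7=3)
step 6: fire T0:  (P0=1, P1=1, P2=2, P3=1, P4=4, P5=1, P6=4, P7=3) → (P0=2, P1=1, P2=2, P3=1, P4=4, P5=0, P6=6, P7=2)

(P0=2, P1=1, P2=2, P3=1, P4=4, P5=0, P6=6, P7=2)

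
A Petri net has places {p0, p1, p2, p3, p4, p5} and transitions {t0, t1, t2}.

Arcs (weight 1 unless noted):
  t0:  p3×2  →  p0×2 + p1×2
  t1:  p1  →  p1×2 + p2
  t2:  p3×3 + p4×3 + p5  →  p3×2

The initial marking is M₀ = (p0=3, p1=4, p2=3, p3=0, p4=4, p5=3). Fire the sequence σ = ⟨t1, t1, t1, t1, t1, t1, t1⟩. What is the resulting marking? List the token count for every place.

step 1: fire t1:  (p0=3, p1=4, p2=3, p3=0, p4=4, p5=3) → (p0=3, p1=5, p2=4, p3=0, p4=4, p5=3)
step 2: fire t1:  (p0=3, p1=5, p2=4, p3=0, p4=4, p5=3) → (p0=3, p1=6, p2=5, p3=0, p4=4, p5=3)
step 3: fire t1:  (p0=3, p1=6, p2=5, p3=0, p4=4, p5=3) → (p0=3, p1=7, p2=6, p3=0, p4=4, p5=3)
step 4: fire t1:  (p0=3, p1=7, p2=6, p3=0, p4=4, p5=3) → (p0=3, p1=8, p2=7, p3=0, p4=4, p5=3)
step 5: fire t1:  (p0=3, p1=8, p2=7, p3=0, p4=4, p5=3) → (p0=3, p1=9, p2=8, p3=0, p4=4, p5=3)
step 6: fire t1:  (p0=3, p1=9, p2=8, p3=0, p4=4, p5=3) → (p0=3, p1=10, p2=9, p3=0, p4=4, p5=3)
step 7: fire t1:  (p0=3, p1=10, p2=9, p3=0, p4=4, p5=3) → (p0=3, p1=11, p2=10, p3=0, p4=4, p5=3)

(p0=3, p1=11, p2=10, p3=0, p4=4, p5=3)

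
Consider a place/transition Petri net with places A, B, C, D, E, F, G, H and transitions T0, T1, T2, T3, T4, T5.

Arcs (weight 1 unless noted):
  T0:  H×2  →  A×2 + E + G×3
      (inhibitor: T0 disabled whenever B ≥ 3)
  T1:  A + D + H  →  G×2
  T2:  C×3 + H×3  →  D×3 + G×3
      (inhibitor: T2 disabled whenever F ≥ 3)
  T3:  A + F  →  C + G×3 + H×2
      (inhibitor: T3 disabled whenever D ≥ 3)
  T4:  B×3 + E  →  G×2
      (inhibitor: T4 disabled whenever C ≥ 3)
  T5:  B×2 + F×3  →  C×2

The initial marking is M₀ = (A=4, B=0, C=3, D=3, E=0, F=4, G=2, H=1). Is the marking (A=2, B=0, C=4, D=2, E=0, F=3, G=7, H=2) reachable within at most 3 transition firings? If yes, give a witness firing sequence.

YES — reachable via ⟨T1, T3⟩ (2 firings)

step 1: fire T1:  (A=4, B=0, C=3, D=3, E=0, F=4, G=2, H=1) → (A=3, B=0, C=3, D=2, E=0, F=4, G=4, H=0)
step 2: fire T3:  (A=3, B=0, C=3, D=2, E=0, F=4, G=4, H=0) → (A=2, B=0, C=4, D=2, E=0, F=3, G=7, H=2)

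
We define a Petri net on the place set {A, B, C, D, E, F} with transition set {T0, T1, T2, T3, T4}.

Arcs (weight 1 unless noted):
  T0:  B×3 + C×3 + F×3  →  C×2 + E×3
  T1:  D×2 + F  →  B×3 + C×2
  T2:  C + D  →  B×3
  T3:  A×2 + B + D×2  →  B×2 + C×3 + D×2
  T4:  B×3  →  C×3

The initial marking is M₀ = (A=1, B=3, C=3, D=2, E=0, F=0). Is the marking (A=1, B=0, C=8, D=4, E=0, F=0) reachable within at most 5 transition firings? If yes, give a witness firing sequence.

NO — not reachable within 5 firings

depth 0: 1 marking
depth 1: 3 markings reached so far
depth 2: 5 markings reached so far
depth 3: 7 markings reached so far
depth 4: 8 markings reached so far
depth 5: 9 markings reached so far
target is not among the 9 markings reachable within 5 steps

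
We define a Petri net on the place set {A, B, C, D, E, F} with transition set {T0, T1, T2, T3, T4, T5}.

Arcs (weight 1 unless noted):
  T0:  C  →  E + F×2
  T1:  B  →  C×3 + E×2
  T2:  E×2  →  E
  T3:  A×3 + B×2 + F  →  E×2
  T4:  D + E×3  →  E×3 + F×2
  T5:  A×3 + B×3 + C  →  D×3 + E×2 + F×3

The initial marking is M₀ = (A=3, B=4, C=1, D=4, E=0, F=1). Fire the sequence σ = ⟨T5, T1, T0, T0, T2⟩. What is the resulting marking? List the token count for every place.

step 1: fire T5:  (A=3, B=4, C=1, D=4, E=0, F=1) → (A=0, B=1, C=0, D=7, E=2, F=4)
step 2: fire T1:  (A=0, B=1, C=0, D=7, E=2, F=4) → (A=0, B=0, C=3, D=7, E=4, F=4)
step 3: fire T0:  (A=0, B=0, C=3, D=7, E=4, F=4) → (A=0, B=0, C=2, D=7, E=5, F=6)
step 4: fire T0:  (A=0, B=0, C=2, D=7, E=5, F=6) → (A=0, B=0, C=1, D=7, E=6, F=8)
step 5: fire T2:  (A=0, B=0, C=1, D=7, E=6, F=8) → (A=0, B=0, C=1, D=7, E=5, F=8)

(A=0, B=0, C=1, D=7, E=5, F=8)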